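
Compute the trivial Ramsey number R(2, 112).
R(2, 112) = 112

R(2, k) = k for all k ≥ 2: in a 2-colouring of K_k, either some edge is red (a red K_2) or all edges are blue (a blue K_k). And K_{111} coloured all-blue has no blue K_112, so R(2, 112) > 111. Hence R(2, 112) = 112.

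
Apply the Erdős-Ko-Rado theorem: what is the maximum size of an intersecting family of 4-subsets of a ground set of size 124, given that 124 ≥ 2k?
max |F| = C(123, 3) = 302621

The Erdős-Ko-Rado theorem states: for n ≥ 2k, an intersecting family of k-subsets of an n-element set has size at most C(n − 1, k − 1), with equality for 'star' families {A ⊆ [n] : |A| = k, i ∈ A} (fix an element i). For n = 124, k = 4: C(123, 3) = 302621.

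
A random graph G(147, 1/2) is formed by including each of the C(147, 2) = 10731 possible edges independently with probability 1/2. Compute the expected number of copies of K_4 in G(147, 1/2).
E[# K_4] = C(147, 4) · (1/2)^C(4, 2) = 18671940 / 2^6 = 4667985/16 = 291749.0625

For each 4-subset S of vertices (there are C(147, 4) = 18671940 such S), let X_S = 1 if S induces a K_4 (all C(4, 2) = 6 edges present). Then P(X_S = 1) = (1/2)^6 = 1/64. By linearity of expectation, E[# K_4] = C(147, 4) · (1/2)^6 = 18671940 / 64 = 4667985/16 = 291749.0625.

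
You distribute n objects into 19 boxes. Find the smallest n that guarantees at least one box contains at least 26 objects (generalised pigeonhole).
n = (26 − 1)·19 + 1 = 476

By the generalised pigeonhole principle, to guarantee some box contains ≥ r objects we need more than (r − 1) · k objects total. Threshold: n = (r − 1) · k + 1. With r = 26 and k = 19: n = 25 · 19 + 1 = 475 + 1 = 476. For n = 475 = 25 · 19, we can put exactly 25 objects in every box, avoiding 26 in any single one — so 476 is tight.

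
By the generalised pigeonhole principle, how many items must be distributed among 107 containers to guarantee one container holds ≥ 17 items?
n = (17 − 1)·107 + 1 = 1713

By the generalised pigeonhole principle, to guarantee some box contains ≥ r objects we need more than (r − 1) · k objects total. Threshold: n = (r − 1) · k + 1. With r = 17 and k = 107: n = 16 · 107 + 1 = 1712 + 1 = 1713. For n = 1712 = 16 · 107, we can put exactly 16 objects in every box, avoiding 17 in any single one — so 1713 is tight.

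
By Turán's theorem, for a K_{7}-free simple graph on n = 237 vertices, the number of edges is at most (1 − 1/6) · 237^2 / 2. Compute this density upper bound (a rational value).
Turán density bound = (5/6) · 237^2/2 = 93615/4 ≈ 23403.75

Turán's theorem: ex(n, K_{r+1}) is achieved by the complete r-partite Turán graph T(n, r) with parts as balanced as possible, and is at most (1 − 1/r) · n^2/2. For r = 6, n = 237: the density bound is (5/6) · 56169/2 = 93615/4 ≈ 23403.75. The integer-valued extremum is e(T(237, 6)) = 23403, which is strictly less than the density bound 93615/4 since 6 ∤ 237 (the parts of T(237, 6) cannot all be equal).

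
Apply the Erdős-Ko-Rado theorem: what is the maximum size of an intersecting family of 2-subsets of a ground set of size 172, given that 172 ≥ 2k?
max |F| = C(171, 1) = 171

The Erdős-Ko-Rado theorem states: for n ≥ 2k, an intersecting family of k-subsets of an n-element set has size at most C(n − 1, k − 1), with equality for 'star' families {A ⊆ [n] : |A| = k, i ∈ A} (fix an element i). For n = 172, k = 2: C(171, 1) = 171.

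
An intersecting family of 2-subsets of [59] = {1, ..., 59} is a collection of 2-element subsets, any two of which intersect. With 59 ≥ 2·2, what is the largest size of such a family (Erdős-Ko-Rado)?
max |F| = C(58, 1) = 58

The Erdős-Ko-Rado theorem states: for n ≥ 2k, an intersecting family of k-subsets of an n-element set has size at most C(n − 1, k − 1), with equality for 'star' families {A ⊆ [n] : |A| = k, i ∈ A} (fix an element i). For n = 59, k = 2: C(58, 1) = 58.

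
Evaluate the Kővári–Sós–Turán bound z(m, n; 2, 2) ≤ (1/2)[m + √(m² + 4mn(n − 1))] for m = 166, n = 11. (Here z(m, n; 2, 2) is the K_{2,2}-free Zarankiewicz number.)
z(166, 11; 2, 2) ≤ (1/2)[166 + √(166² + 4·166·11·10)] = (1/2)[166 + √100596] = 241.5844

Kővári–Sós–Turán: let r_1, ..., r_166 be the row sums and z = Σ r_i the total number of 1s. Each pair of columns can share at most one row with both entries 1 (else a 2×2 all-ones block appears), so Σ_i C(r_i, 2) ≤ C(11, 2) = 55. By convexity Σ_i C(r_i, 2) ≥ 166·C(z/166, 2) = z(z − 166)/(2·166), giving z² − 166z − 166·11·10 ≤ 0 and hence z ≤ (1/2)[166 + √(27556 + 4·18260)] = (1/2)[166 + √100596] ≈ (1/2)(166 + 317.1687) = 241.5844.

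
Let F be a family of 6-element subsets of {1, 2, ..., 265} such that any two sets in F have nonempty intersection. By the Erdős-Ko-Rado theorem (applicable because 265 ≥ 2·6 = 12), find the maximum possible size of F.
max |F| = C(264, 5) = 10287114552

Erdős-Ko-Rado (1961): when n ≥ 2k, max |F| = C(n−1, k−1). The bound is attained by the star {A : i ∈ A} for any fixed i ∈ [n]. Here C(265−1, 6−1) = C(264, 5) = 10287114552.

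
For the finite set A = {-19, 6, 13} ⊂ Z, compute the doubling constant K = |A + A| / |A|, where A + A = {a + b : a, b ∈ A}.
K = |A + A| / |A| = 6/3 = 2

Enumerate A + A = {a + b : a, b ∈ A}. With |A| = 3, there are |A|^2 = 9 ordered sum pairs; collecting distinct values, A + A = {-38, -13, -6, 12, 19, 26}, so |A + A| = 6. Thus K = 6/3 = 2. For comparison, the minimum possible |A + A| over all 3-element sets is 2·3 − 1 = 5 (so min K = 5/3), attained only by arithmetic progressions.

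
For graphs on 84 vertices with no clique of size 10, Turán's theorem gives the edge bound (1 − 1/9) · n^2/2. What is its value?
Turán density bound = (8/9) · 84^2/2 = 3136

Turán's theorem: ex(n, K_{r+1}) is achieved by the complete r-partite Turán graph T(n, r) with parts as balanced as possible, and is at most (1 − 1/r) · n^2/2. For r = 9, n = 84: the density bound is (8/9) · 7056/2 = 3136. The integer-valued extremum is e(T(84, 9)) = 3135, which is strictly less than the density bound 3136 since 9 ∤ 84 (the parts of T(84, 9) cannot all be equal).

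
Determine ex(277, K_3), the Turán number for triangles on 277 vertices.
ex(277, K_3) = ⌊277^2/4⌋ = 19182

Mantel (1907): a triangle-free graph on n vertices has at most ⌊n^2/4⌋ edges, with equality for the complete bipartite graph K_{⌊n/2⌋, ⌈n/2⌉}. For n = 277: ⌊277^2/4⌋ = ⌊76729/4⌋ = 19182. The extremal graph is K_{138, 139}, which has 138·139 = 19182 edges.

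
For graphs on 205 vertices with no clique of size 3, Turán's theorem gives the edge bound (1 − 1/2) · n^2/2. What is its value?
Turán density bound = (1/2) · 205^2/2 = 42025/4 ≈ 10506.25

Turán's theorem: ex(n, K_{r+1}) is achieved by the complete r-partite Turán graph T(n, r) with parts as balanced as possible, and is at most (1 − 1/r) · n^2/2. For r = 2, n = 205: the density bound is (1/2) · 42025/2 = 42025/4 ≈ 10506.25. The integer-valued extremum is e(T(205, 2)) = 10506, which is strictly less than the density bound 42025/4 since 2 ∤ 205 (the parts of T(205, 2) cannot all be equal).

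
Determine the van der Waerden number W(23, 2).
W(23, 2) = 23 + 1 = 24

A 2-term AP is any pair of integers, so a monochromatic 2-AP exists iff some colour is used at least twice. With 23 colours, the colouring i ↦ i on {1, ..., 23} uses each colour once, avoiding any monochromatic pair, so W(23, 2) > 23. For {1, ..., 24}, pigeonhole forces two integers of the same colour, which form a monochromatic 2-AP. Hence W(23, 2) = 24.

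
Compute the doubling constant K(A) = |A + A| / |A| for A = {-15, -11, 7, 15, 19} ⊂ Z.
K = |A + A| / |A| = 14/5

Enumerate A + A = {a + b : a, b ∈ A}. With |A| = 5, there are |A|^2 = 25 ordered sum pairs; collecting distinct values, A + A = {-30, -26, -22, -8, -4, 0, 4, 8, 14, 22, 26, 30, 34, 38}, so |A + A| = 14. Thus K = 14/5. For comparison, the minimum possible |A + A| over all 5-element sets is 2·5 − 1 = 9 (so min K = 9/5), attained only by arithmetic progressions.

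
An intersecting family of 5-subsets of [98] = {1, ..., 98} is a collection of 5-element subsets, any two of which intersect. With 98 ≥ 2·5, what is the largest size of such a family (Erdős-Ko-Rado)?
max |F| = C(97, 4) = 3464840

Erdős-Ko-Rado (1961): when n ≥ 2k, max |F| = C(n−1, k−1). The bound is attained by the star {A : i ∈ A} for any fixed i ∈ [n]. Here C(98−1, 5−1) = C(97, 4) = 3464840.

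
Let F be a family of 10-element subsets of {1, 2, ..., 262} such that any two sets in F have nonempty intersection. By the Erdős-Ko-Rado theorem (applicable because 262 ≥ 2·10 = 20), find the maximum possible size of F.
max |F| = C(261, 9) = 13472177599131680

The Erdős-Ko-Rado theorem states: for n ≥ 2k, an intersecting family of k-subsets of an n-element set has size at most C(n − 1, k − 1), with equality for 'star' families {A ⊆ [n] : |A| = k, i ∈ A} (fix an element i). For n = 262, k = 10: C(261, 9) = 13472177599131680.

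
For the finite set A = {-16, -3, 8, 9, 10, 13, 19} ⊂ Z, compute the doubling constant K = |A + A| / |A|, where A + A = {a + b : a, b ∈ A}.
K = |A + A| / |A| = 25/7

Enumerate A + A = {a + b : a, b ∈ A}. With |A| = 7, there are |A|^2 = 49 ordered sum pairs; collecting distinct values, A + A = {-32, -19, -8, -7, -6, -3, 3, 5, 6, 7, 10, 16, 17, 18, 19, 20, 21, 22, 23, 26, 27, 28, 29, 32, 38}, so |A + A| = 25. Thus K = 25/7. For comparison, the minimum possible |A + A| over all 7-element sets is 2·7 − 1 = 13 (so min K = 13/7), attained only by arithmetic progressions.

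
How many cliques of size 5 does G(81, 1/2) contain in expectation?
E[# K_5] = C(81, 5) · (1/2)^C(5, 2) = 25621596 / 2^10 = 6405399/256 ≈ 25021.089844

For each 5-subset S of vertices (there are C(81, 5) = 25621596 such S), let X_S = 1 if S induces a K_5 (all C(5, 2) = 10 edges present). Then P(X_S = 1) = (1/2)^10 = 1/1024. By linearity of expectation, E[# K_5] = C(81, 5) · (1/2)^10 = 25621596 / 1024 = 6405399/256 ≈ 25021.089844.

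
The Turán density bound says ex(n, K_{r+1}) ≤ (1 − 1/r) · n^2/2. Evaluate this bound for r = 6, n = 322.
Turán density bound = (5/6) · 322^2/2 = 129605/3 ≈ 43201.6667

Turán's theorem: ex(n, K_{r+1}) is achieved by the complete r-partite Turán graph T(n, r) with parts as balanced as possible, and is at most (1 − 1/r) · n^2/2. For r = 6, n = 322: the density bound is (5/6) · 103684/2 = 129605/3 ≈ 43201.6667. The integer-valued extremum is e(T(322, 6)) = 43201, which is strictly less than the density bound 129605/3 since 6 ∤ 322 (the parts of T(322, 6) cannot all be equal).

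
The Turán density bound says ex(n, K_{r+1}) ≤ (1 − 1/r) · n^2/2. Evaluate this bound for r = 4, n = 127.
Turán density bound = (3/4) · 127^2/2 = 48387/8 ≈ 6048.375

Turán's theorem: ex(n, K_{r+1}) is achieved by the complete r-partite Turán graph T(n, r) with parts as balanced as possible, and is at most (1 − 1/r) · n^2/2. For r = 4, n = 127: the density bound is (3/4) · 16129/2 = 48387/8 ≈ 6048.375. The integer-valued extremum is e(T(127, 4)) = 6048, which is strictly less than the density bound 48387/8 since 4 ∤ 127 (the parts of T(127, 4) cannot all be equal).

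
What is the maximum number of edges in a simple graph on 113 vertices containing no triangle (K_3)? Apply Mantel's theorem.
ex(113, K_3) = ⌊113^2/4⌋ = 3192

Mantel (1907): a triangle-free graph on n vertices has at most ⌊n^2/4⌋ edges, with equality for the complete bipartite graph K_{⌊n/2⌋, ⌈n/2⌉}. For n = 113: ⌊113^2/4⌋ = ⌊12769/4⌋ = 3192. The extremal graph is K_{56, 57}, which has 56·57 = 3192 edges.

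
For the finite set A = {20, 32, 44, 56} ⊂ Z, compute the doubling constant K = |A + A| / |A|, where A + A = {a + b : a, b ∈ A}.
K = |A + A| / |A| = 7/4

Enumerate A + A = {a + b : a, b ∈ A}. With |A| = 4, there are |A|^2 = 16 ordered sum pairs; collecting distinct values, A + A = {40, 52, 64, 76, 88, 100, 112}, so |A + A| = 7. Thus K = 7/4. Here |A + A| = 2|A| − 1 = 7, the minimum possible — so K = 7/4 is minimal, which holds iff A is an arithmetic progression.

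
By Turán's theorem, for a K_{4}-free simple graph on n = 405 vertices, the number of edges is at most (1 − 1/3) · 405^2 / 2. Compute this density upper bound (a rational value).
Turán density bound = (2/3) · 405^2/2 = 54675

Turán's theorem: ex(n, K_{r+1}) is achieved by the complete r-partite Turán graph T(n, r) with parts as balanced as possible, and is at most (1 − 1/r) · n^2/2. For r = 3, n = 405: the density bound is (2/3) · 164025/2 = 54675. Since 3 ∣ 405, the Turán graph T(405, 3) has parts of equal size 135, and its edge count e(T(405, 3)) = 54675 attains the density bound exactly.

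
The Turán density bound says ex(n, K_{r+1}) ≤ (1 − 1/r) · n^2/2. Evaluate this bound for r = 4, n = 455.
Turán density bound = (3/4) · 455^2/2 = 621075/8 ≈ 77634.375

Turán's theorem: ex(n, K_{r+1}) is achieved by the complete r-partite Turán graph T(n, r) with parts as balanced as possible, and is at most (1 − 1/r) · n^2/2. For r = 4, n = 455: the density bound is (3/4) · 207025/2 = 621075/8 ≈ 77634.375. The integer-valued extremum is e(T(455, 4)) = 77634, which is strictly less than the density bound 621075/8 since 4 ∤ 455 (the parts of T(455, 4) cannot all be equal).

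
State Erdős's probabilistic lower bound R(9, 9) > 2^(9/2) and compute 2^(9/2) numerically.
2^(9/2) = 22.6274; so R(9, 9) > 22.6274

Colour each edge of K_n uniformly at random with red/blue. The expected number of monochromatic K_9 is C(n, 9) · 2 · 2^(−C(9,2)). If C(n, 9) · 2^(1 − C(9,2)) < 1, then with positive probability no monochromatic K_9 exists, so R(9, 9) > n. The standard estimate C(n, 9) ≤ n^9/9! shows this inequality holds whenever n ≤ 2^(9/2) (since 9! · 2^(C(9,2) − 1) > 2^(9^2/2) ≥ n^9). Hence R(9, 9) > 2^(9/2) = 22.6274.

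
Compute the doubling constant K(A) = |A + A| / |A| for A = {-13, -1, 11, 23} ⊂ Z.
K = |A + A| / |A| = 7/4

Enumerate A + A = {a + b : a, b ∈ A}. With |A| = 4, there are |A|^2 = 16 ordered sum pairs; collecting distinct values, A + A = {-26, -14, -2, 10, 22, 34, 46}, so |A + A| = 7. Thus K = 7/4. Here |A + A| = 2|A| − 1 = 7, the minimum possible — so K = 7/4 is minimal, which holds iff A is an arithmetic progression.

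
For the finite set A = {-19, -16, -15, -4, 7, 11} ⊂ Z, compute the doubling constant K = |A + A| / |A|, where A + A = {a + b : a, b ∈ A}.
K = |A + A| / |A| = 19/6

Enumerate A + A = {a + b : a, b ∈ A}. With |A| = 6, there are |A|^2 = 36 ordered sum pairs; collecting distinct values, A + A = {-38, -35, -34, -32, -31, -30, -23, -20, -19, -12, -9, -8, -5, -4, 3, 7, 14, 18, 22}, so |A + A| = 19. Thus K = 19/6. For comparison, the minimum possible |A + A| over all 6-element sets is 2·6 − 1 = 11 (so min K = 11/6), attained only by arithmetic progressions.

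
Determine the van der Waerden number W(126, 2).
W(126, 2) = 126 + 1 = 127

A 2-term AP is any pair of integers, so a monochromatic 2-AP exists iff some colour is used at least twice. With 126 colours, the colouring i ↦ i on {1, ..., 126} uses each colour once, avoiding any monochromatic pair, so W(126, 2) > 126. For {1, ..., 127}, pigeonhole forces two integers of the same colour, which form a monochromatic 2-AP. Hence W(126, 2) = 127.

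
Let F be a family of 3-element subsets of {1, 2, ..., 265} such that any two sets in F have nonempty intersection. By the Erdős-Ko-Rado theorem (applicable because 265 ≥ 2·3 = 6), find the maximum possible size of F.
max |F| = C(264, 2) = 34716

Erdős-Ko-Rado (1961): when n ≥ 2k, max |F| = C(n−1, k−1). The bound is attained by the star {A : i ∈ A} for any fixed i ∈ [n]. Here C(265−1, 3−1) = C(264, 2) = 34716.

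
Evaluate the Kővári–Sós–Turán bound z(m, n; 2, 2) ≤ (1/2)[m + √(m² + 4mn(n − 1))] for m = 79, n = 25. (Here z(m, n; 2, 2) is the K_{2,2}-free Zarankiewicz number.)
z(79, 25; 2, 2) ≤ (1/2)[79 + √(79² + 4·79·25·24)] = (1/2)[79 + √195841] = 260.7696

Kővári–Sós–Turán: let r_1, ..., r_79 be the row sums and z = Σ r_i the total number of 1s. Each pair of columns can share at most one row with both entries 1 (else a 2×2 all-ones block appears), so Σ_i C(r_i, 2) ≤ C(25, 2) = 300. By convexity Σ_i C(r_i, 2) ≥ 79·C(z/79, 2) = z(z − 79)/(2·79), giving z² − 79z − 79·25·24 ≤ 0 and hence z ≤ (1/2)[79 + √(6241 + 4·47400)] = (1/2)[79 + √195841] ≈ (1/2)(79 + 442.5393) = 260.7696.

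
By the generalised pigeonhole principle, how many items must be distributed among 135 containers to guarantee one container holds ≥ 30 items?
n = (30 − 1)·135 + 1 = 3916

By the generalised pigeonhole principle, to guarantee some box contains ≥ r objects we need more than (r − 1) · k objects total. Threshold: n = (r − 1) · k + 1. With r = 30 and k = 135: n = 29 · 135 + 1 = 3915 + 1 = 3916. For n = 3915 = 29 · 135, we can put exactly 29 objects in every box, avoiding 30 in any single one — so 3916 is tight.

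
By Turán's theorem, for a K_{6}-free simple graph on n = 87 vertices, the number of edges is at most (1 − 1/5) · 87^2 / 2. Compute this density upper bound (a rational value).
Turán density bound = (4/5) · 87^2/2 = 15138/5 ≈ 3027.6

Turán's theorem: ex(n, K_{r+1}) is achieved by the complete r-partite Turán graph T(n, r) with parts as balanced as possible, and is at most (1 − 1/r) · n^2/2. For r = 5, n = 87: the density bound is (4/5) · 7569/2 = 15138/5 ≈ 3027.6. The integer-valued extremum is e(T(87, 5)) = 3027, which is strictly less than the density bound 15138/5 since 5 ∤ 87 (the parts of T(87, 5) cannot all be equal).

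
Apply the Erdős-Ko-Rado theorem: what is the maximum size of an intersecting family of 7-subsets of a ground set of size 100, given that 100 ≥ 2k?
max |F| = C(99, 6) = 1120529256

Erdős-Ko-Rado (1961): when n ≥ 2k, max |F| = C(n−1, k−1). The bound is attained by the star {A : i ∈ A} for any fixed i ∈ [n]. Here C(100−1, 7−1) = C(99, 6) = 1120529256.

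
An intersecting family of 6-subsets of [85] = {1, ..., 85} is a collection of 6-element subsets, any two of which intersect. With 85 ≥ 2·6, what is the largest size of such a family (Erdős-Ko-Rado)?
max |F| = C(84, 5) = 30872016

The Erdős-Ko-Rado theorem states: for n ≥ 2k, an intersecting family of k-subsets of an n-element set has size at most C(n − 1, k − 1), with equality for 'star' families {A ⊆ [n] : |A| = k, i ∈ A} (fix an element i). For n = 85, k = 6: C(84, 5) = 30872016.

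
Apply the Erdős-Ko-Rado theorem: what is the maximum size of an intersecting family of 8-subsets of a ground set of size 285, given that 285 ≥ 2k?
max |F| = C(284, 7) = 27443323045416

Erdős-Ko-Rado (1961): when n ≥ 2k, max |F| = C(n−1, k−1). The bound is attained by the star {A : i ∈ A} for any fixed i ∈ [n]. Here C(285−1, 8−1) = C(284, 7) = 27443323045416.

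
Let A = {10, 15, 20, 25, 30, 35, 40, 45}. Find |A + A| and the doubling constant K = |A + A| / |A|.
K = |A + A| / |A| = 15/8

Enumerate A + A = {a + b : a, b ∈ A}. With |A| = 8, there are |A|^2 = 64 ordered sum pairs; collecting distinct values, A + A = {20, 25, 30, 35, 40, 45, 50, 55, 60, 65, 70, 75, 80, 85, 90}, so |A + A| = 15. Thus K = 15/8. Here |A + A| = 2|A| − 1 = 15, the minimum possible — so K = 15/8 is minimal, which holds iff A is an arithmetic progression.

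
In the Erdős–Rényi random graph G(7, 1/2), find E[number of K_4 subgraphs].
E[# K_4] = C(7, 4) · (1/2)^C(4, 2) = 35 / 2^6 = 0.546875

For each 4-subset S of vertices (there are C(7, 4) = 35 such S), let X_S = 1 if S induces a K_4 (all C(4, 2) = 6 edges present). Then P(X_S = 1) = (1/2)^6 = 1/64. By linearity of expectation, E[# K_4] = C(7, 4) · (1/2)^6 = 35 / 64 = 0.546875.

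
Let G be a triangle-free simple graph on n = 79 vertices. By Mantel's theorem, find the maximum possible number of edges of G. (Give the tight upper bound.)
ex(79, K_3) = ⌊79^2/4⌋ = 1560

Mantel (1907): a triangle-free graph on n vertices has at most ⌊n^2/4⌋ edges, with equality for the complete bipartite graph K_{⌊n/2⌋, ⌈n/2⌉}. For n = 79: ⌊79^2/4⌋ = ⌊6241/4⌋ = 1560. The extremal graph is K_{39, 40}, which has 39·40 = 1560 edges.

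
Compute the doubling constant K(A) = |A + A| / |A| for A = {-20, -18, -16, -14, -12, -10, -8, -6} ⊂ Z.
K = |A + A| / |A| = 15/8

Enumerate A + A = {a + b : a, b ∈ A}. With |A| = 8, there are |A|^2 = 64 ordered sum pairs; collecting distinct values, A + A = {-40, -38, -36, -34, -32, -30, -28, -26, -24, -22, -20, -18, -16, -14, -12}, so |A + A| = 15. Thus K = 15/8. Here |A + A| = 2|A| − 1 = 15, the minimum possible — so K = 15/8 is minimal, which holds iff A is an arithmetic progression.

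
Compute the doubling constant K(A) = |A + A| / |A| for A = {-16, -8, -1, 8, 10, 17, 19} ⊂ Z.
K = |A + A| / |A| = 24/7

Enumerate A + A = {a + b : a, b ∈ A}. With |A| = 7, there are |A|^2 = 49 ordered sum pairs; collecting distinct values, A + A = {-32, -24, -17, -16, -9, -8, -6, -2, 0, 1, 2, 3, 7, 9, 11, 16, 18, 20, 25, 27, 29, 34, 36, 38}, so |A + A| = 24. Thus K = 24/7. For comparison, the minimum possible |A + A| over all 7-element sets is 2·7 − 1 = 13 (so min K = 13/7), attained only by arithmetic progressions.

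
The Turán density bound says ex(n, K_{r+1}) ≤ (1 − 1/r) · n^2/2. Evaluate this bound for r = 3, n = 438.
Turán density bound = (2/3) · 438^2/2 = 63948

Turán's theorem: ex(n, K_{r+1}) is achieved by the complete r-partite Turán graph T(n, r) with parts as balanced as possible, and is at most (1 − 1/r) · n^2/2. For r = 3, n = 438: the density bound is (2/3) · 191844/2 = 63948. Since 3 ∣ 438, the Turán graph T(438, 3) has parts of equal size 146, and its edge count e(T(438, 3)) = 63948 attains the density bound exactly.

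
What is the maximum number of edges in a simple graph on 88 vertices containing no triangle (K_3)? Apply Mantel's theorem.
ex(88, K_3) = ⌊88^2/4⌋ = 1936

Mantel (1907): a triangle-free graph on n vertices has at most ⌊n^2/4⌋ edges, with equality for the complete bipartite graph K_{⌊n/2⌋, ⌈n/2⌉}. For n = 88: ⌊88^2/4⌋ = ⌊7744/4⌋ = 1936. The extremal graph is K_{44, 44}, which has 44·44 = 1936 edges.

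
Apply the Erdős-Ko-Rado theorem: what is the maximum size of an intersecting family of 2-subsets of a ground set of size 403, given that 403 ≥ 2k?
max |F| = C(402, 1) = 402

The Erdős-Ko-Rado theorem states: for n ≥ 2k, an intersecting family of k-subsets of an n-element set has size at most C(n − 1, k − 1), with equality for 'star' families {A ⊆ [n] : |A| = k, i ∈ A} (fix an element i). For n = 403, k = 2: C(402, 1) = 402.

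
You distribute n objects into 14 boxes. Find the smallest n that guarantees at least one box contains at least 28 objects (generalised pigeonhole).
n = (28 − 1)·14 + 1 = 379

By the generalised pigeonhole principle, to guarantee some box contains ≥ r objects we need more than (r − 1) · k objects total. Threshold: n = (r − 1) · k + 1. With r = 28 and k = 14: n = 27 · 14 + 1 = 378 + 1 = 379. For n = 378 = 27 · 14, we can put exactly 27 objects in every box, avoiding 28 in any single one — so 379 is tight.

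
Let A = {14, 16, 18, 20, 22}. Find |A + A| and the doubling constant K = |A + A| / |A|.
K = |A + A| / |A| = 9/5

Enumerate A + A = {a + b : a, b ∈ A}. With |A| = 5, there are |A|^2 = 25 ordered sum pairs; collecting distinct values, A + A = {28, 30, 32, 34, 36, 38, 40, 42, 44}, so |A + A| = 9. Thus K = 9/5. Here |A + A| = 2|A| − 1 = 9, the minimum possible — so K = 9/5 is minimal, which holds iff A is an arithmetic progression.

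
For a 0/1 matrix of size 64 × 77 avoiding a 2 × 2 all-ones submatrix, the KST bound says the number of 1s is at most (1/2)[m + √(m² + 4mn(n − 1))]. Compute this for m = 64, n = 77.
z(64, 77; 2, 2) ≤ (1/2)[64 + √(64² + 4·64·77·76)] = (1/2)[64 + √1502208] = 644.823

Kővári–Sós–Turán: let r_1, ..., r_64 be the row sums and z = Σ r_i the total number of 1s. Each pair of columns can share at most one row with both entries 1 (else a 2×2 all-ones block appears), so Σ_i C(r_i, 2) ≤ C(77, 2) = 2926. By convexity Σ_i C(r_i, 2) ≥ 64·C(z/64, 2) = z(z − 64)/(2·64), giving z² − 64z − 64·77·76 ≤ 0 and hence z ≤ (1/2)[64 + √(4096 + 4·374528)] = (1/2)[64 + √1502208] ≈ (1/2)(64 + 1225.646) = 644.823.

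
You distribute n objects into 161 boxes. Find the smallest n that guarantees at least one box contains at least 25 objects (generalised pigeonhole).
n = (25 − 1)·161 + 1 = 3865

By the generalised pigeonhole principle, to guarantee some box contains ≥ r objects we need more than (r − 1) · k objects total. Threshold: n = (r − 1) · k + 1. With r = 25 and k = 161: n = 24 · 161 + 1 = 3864 + 1 = 3865. For n = 3864 = 24 · 161, we can put exactly 24 objects in every box, avoiding 25 in any single one — so 3865 is tight.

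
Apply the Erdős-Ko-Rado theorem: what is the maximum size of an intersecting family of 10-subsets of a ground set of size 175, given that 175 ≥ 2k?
max |F| = C(174, 9) = 326457268665034

Erdős-Ko-Rado (1961): when n ≥ 2k, max |F| = C(n−1, k−1). The bound is attained by the star {A : i ∈ A} for any fixed i ∈ [n]. Here C(175−1, 10−1) = C(174, 9) = 326457268665034.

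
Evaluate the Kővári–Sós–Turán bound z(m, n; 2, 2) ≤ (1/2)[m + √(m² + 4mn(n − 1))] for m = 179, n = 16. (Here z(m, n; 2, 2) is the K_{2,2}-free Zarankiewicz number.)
z(179, 16; 2, 2) ≤ (1/2)[179 + √(179² + 4·179·16·15)] = (1/2)[179 + √203881] = 315.2659

Kővári–Sós–Turán: let r_1, ..., r_179 be the row sums and z = Σ r_i the total number of 1s. Each pair of columns can share at most one row with both entries 1 (else a 2×2 all-ones block appears), so Σ_i C(r_i, 2) ≤ C(16, 2) = 120. By convexity Σ_i C(r_i, 2) ≥ 179·C(z/179, 2) = z(z − 179)/(2·179), giving z² − 179z − 179·16·15 ≤ 0 and hence z ≤ (1/2)[179 + √(32041 + 4·42960)] = (1/2)[179 + √203881] ≈ (1/2)(179 + 451.5318) = 315.2659.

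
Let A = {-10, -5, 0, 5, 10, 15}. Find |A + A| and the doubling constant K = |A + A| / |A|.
K = |A + A| / |A| = 11/6

Enumerate A + A = {a + b : a, b ∈ A}. With |A| = 6, there are |A|^2 = 36 ordered sum pairs; collecting distinct values, A + A = {-20, -15, -10, -5, 0, 5, 10, 15, 20, 25, 30}, so |A + A| = 11. Thus K = 11/6. Here |A + A| = 2|A| − 1 = 11, the minimum possible — so K = 11/6 is minimal, which holds iff A is an arithmetic progression.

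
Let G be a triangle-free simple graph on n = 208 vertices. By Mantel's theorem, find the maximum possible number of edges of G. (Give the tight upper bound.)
ex(208, K_3) = ⌊208^2/4⌋ = 10816

Mantel (1907): a triangle-free graph on n vertices has at most ⌊n^2/4⌋ edges, with equality for the complete bipartite graph K_{⌊n/2⌋, ⌈n/2⌉}. For n = 208: ⌊208^2/4⌋ = ⌊43264/4⌋ = 10816. The extremal graph is K_{104, 104}, which has 104·104 = 10816 edges.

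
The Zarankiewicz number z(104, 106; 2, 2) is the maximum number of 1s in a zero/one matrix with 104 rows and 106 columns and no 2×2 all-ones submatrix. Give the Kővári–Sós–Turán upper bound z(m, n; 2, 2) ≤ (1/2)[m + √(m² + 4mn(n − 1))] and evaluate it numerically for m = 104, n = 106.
z(104, 106; 2, 2) ≤ (1/2)[104 + √(104² + 4·104·106·105)] = (1/2)[104 + √4640896] = 1129.1369

Kővári–Sós–Turán: let r_1, ..., r_104 be the row sums and z = Σ r_i the total number of 1s. Each pair of columns can share at most one row with both entries 1 (else a 2×2 all-ones block appears), so Σ_i C(r_i, 2) ≤ C(106, 2) = 5565. By convexity Σ_i C(r_i, 2) ≥ 104·C(z/104, 2) = z(z − 104)/(2·104), giving z² − 104z − 104·106·105 ≤ 0 and hence z ≤ (1/2)[104 + √(10816 + 4·1157520)] = (1/2)[104 + √4640896] ≈ (1/2)(104 + 2154.2739) = 1129.1369.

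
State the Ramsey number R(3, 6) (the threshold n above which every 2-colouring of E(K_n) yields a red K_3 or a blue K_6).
R(3, 6) = 18

Lower bound: an explicit 2-colouring of K_{17} (typically a Paley-type or other structured construction) avoids a red K_3 and a blue K_6, showing R(3, 6) > 17.
Upper bound: the simple Erdős–Szekeres recurrence only gives R(3, 6) ≤ 20; the tight bound R(3, 6) ≤ 18 requires a sharper case analysis (or computer search) of 2-colourings of K_{18}.
Hence R(3, 6) = 18.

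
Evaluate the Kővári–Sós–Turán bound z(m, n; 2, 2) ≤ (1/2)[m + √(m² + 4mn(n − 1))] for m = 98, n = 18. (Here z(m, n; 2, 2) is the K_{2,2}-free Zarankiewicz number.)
z(98, 18; 2, 2) ≤ (1/2)[98 + √(98² + 4·98·18·17)] = (1/2)[98 + √129556] = 228.9694

Kővári–Sós–Turán: let r_1, ..., r_98 be the row sums and z = Σ r_i the total number of 1s. Each pair of columns can share at most one row with both entries 1 (else a 2×2 all-ones block appears), so Σ_i C(r_i, 2) ≤ C(18, 2) = 153. By convexity Σ_i C(r_i, 2) ≥ 98·C(z/98, 2) = z(z − 98)/(2·98), giving z² − 98z − 98·18·17 ≤ 0 and hence z ≤ (1/2)[98 + √(9604 + 4·29988)] = (1/2)[98 + √129556] ≈ (1/2)(98 + 359.9389) = 228.9694.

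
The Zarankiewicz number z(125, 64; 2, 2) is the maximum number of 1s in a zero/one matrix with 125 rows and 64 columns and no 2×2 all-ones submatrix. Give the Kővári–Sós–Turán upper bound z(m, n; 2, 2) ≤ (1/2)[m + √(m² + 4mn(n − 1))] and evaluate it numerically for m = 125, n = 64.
z(125, 64; 2, 2) ≤ (1/2)[125 + √(125² + 4·125·64·63)] = (1/2)[125 + √2031625] = 775.1754

Kővári–Sós–Turán: let r_1, ..., r_125 be the row sums and z = Σ r_i the total number of 1s. Each pair of columns can share at most one row with both entries 1 (else a 2×2 all-ones block appears), so Σ_i C(r_i, 2) ≤ C(64, 2) = 2016. By convexity Σ_i C(r_i, 2) ≥ 125·C(z/125, 2) = z(z − 125)/(2·125), giving z² − 125z − 125·64·63 ≤ 0 and hence z ≤ (1/2)[125 + √(15625 + 4·504000)] = (1/2)[125 + √2031625] ≈ (1/2)(125 + 1425.3508) = 775.1754.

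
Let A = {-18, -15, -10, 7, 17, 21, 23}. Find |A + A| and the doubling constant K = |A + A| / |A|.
K = |A + A| / |A| = 28/7 = 4

Enumerate A + A = {a + b : a, b ∈ A}. With |A| = 7, there are |A|^2 = 49 ordered sum pairs; collecting distinct values, A + A = {-36, -33, -30, -28, -25, -20, -11, -8, -3, -1, 2, 3, 5, 6, 7, 8, 11, 13, 14, 24, 28, 30, 34, 38, 40, 42, 44, 46}, so |A + A| = 28. Thus K = 28/7 = 4. For comparison, the minimum possible |A + A| over all 7-element sets is 2·7 − 1 = 13 (so min K = 13/7), attained only by arithmetic progressions.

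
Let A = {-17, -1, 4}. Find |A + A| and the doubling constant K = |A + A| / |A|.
K = |A + A| / |A| = 6/3 = 2

Enumerate A + A = {a + b : a, b ∈ A}. With |A| = 3, there are |A|^2 = 9 ordered sum pairs; collecting distinct values, A + A = {-34, -18, -13, -2, 3, 8}, so |A + A| = 6. Thus K = 6/3 = 2. For comparison, the minimum possible |A + A| over all 3-element sets is 2·3 − 1 = 5 (so min K = 5/3), attained only by arithmetic progressions.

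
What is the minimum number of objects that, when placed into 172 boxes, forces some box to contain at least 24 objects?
n = (24 − 1)·172 + 1 = 3957

By the generalised pigeonhole principle, to guarantee some box contains ≥ r objects we need more than (r − 1) · k objects total. Threshold: n = (r − 1) · k + 1. With r = 24 and k = 172: n = 23 · 172 + 1 = 3956 + 1 = 3957. For n = 3956 = 23 · 172, we can put exactly 23 objects in every box, avoiding 24 in any single one — so 3957 is tight.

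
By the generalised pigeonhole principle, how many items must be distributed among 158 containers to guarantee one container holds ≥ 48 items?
n = (48 − 1)·158 + 1 = 7427

By the generalised pigeonhole principle, to guarantee some box contains ≥ r objects we need more than (r − 1) · k objects total. Threshold: n = (r − 1) · k + 1. With r = 48 and k = 158: n = 47 · 158 + 1 = 7426 + 1 = 7427. For n = 7426 = 47 · 158, we can put exactly 47 objects in every box, avoiding 48 in any single one — so 7427 is tight.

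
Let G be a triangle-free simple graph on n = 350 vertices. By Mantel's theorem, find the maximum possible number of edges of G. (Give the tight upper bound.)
ex(350, K_3) = ⌊350^2/4⌋ = 30625

Mantel (1907): a triangle-free graph on n vertices has at most ⌊n^2/4⌋ edges, with equality for the complete bipartite graph K_{⌊n/2⌋, ⌈n/2⌉}. For n = 350: ⌊350^2/4⌋ = ⌊122500/4⌋ = 30625. The extremal graph is K_{175, 175}, which has 175·175 = 30625 edges.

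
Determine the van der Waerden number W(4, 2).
W(4, 2) = 4 + 1 = 5

A 2-term AP is any pair of integers, so a monochromatic 2-AP exists iff some colour is used at least twice. With 4 colours, the colouring i ↦ i on {1, ..., 4} uses each colour once, avoiding any monochromatic pair, so W(4, 2) > 4. For {1, ..., 5}, pigeonhole forces two integers of the same colour, which form a monochromatic 2-AP. Hence W(4, 2) = 5.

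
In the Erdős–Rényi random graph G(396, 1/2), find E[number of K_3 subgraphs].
E[# K_3] = C(396, 3) · (1/2)^C(3, 2) = 10271580 / 2^3 = 2567895/2 = 1283947.5

For each 3-subset S of vertices (there are C(396, 3) = 10271580 such S), let X_S = 1 if S induces a K_3 (all C(3, 2) = 3 edges present). Then P(X_S = 1) = (1/2)^3 = 1/8. By linearity of expectation, E[# K_3] = C(396, 3) · (1/2)^3 = 10271580 / 8 = 2567895/2 = 1283947.5.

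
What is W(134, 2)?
W(134, 2) = 134 + 1 = 135

A 2-term AP is any pair of integers, so a monochromatic 2-AP exists iff some colour is used at least twice. With 134 colours, the colouring i ↦ i on {1, ..., 134} uses each colour once, avoiding any monochromatic pair, so W(134, 2) > 134. For {1, ..., 135}, pigeonhole forces two integers of the same colour, which form a monochromatic 2-AP. Hence W(134, 2) = 135.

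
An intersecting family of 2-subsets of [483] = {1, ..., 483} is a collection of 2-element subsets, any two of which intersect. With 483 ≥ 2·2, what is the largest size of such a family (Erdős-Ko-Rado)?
max |F| = C(482, 1) = 482

The Erdős-Ko-Rado theorem states: for n ≥ 2k, an intersecting family of k-subsets of an n-element set has size at most C(n − 1, k − 1), with equality for 'star' families {A ⊆ [n] : |A| = k, i ∈ A} (fix an element i). For n = 483, k = 2: C(482, 1) = 482.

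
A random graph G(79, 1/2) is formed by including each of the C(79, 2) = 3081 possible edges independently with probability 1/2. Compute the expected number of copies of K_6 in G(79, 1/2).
E[# K_6] = C(79, 6) · (1/2)^C(6, 2) = 277962685 / 2^15 ≈ 8482.747955

For each 6-subset S of vertices (there are C(79, 6) = 277962685 such S), let X_S = 1 if S induces a K_6 (all C(6, 2) = 15 edges present). Then P(X_S = 1) = (1/2)^15 = 1/32768. By linearity of expectation, E[# K_6] = C(79, 6) · (1/2)^15 = 277962685 / 32768 ≈ 8482.747955.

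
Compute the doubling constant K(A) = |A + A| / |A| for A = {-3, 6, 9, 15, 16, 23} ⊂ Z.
K = |A + A| / |A| = 19/6

Enumerate A + A = {a + b : a, b ∈ A}. With |A| = 6, there are |A|^2 = 36 ordered sum pairs; collecting distinct values, A + A = {-6, 3, 6, 12, 13, 15, 18, 20, 21, 22, 24, 25, 29, 30, 31, 32, 38, 39, 46}, so |A + A| = 19. Thus K = 19/6. For comparison, the minimum possible |A + A| over all 6-element sets is 2·6 − 1 = 11 (so min K = 11/6), attained only by arithmetic progressions.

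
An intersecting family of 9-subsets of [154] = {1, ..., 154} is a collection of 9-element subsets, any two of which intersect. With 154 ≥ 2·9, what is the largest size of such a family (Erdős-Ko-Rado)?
max |F| = C(153, 8) = 6183023199255

The Erdős-Ko-Rado theorem states: for n ≥ 2k, an intersecting family of k-subsets of an n-element set has size at most C(n − 1, k − 1), with equality for 'star' families {A ⊆ [n] : |A| = k, i ∈ A} (fix an element i). For n = 154, k = 9: C(153, 8) = 6183023199255.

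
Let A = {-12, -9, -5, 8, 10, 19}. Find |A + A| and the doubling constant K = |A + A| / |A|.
K = |A + A| / |A| = 21/6 = 7/2

Enumerate A + A = {a + b : a, b ∈ A}. With |A| = 6, there are |A|^2 = 36 ordered sum pairs; collecting distinct values, A + A = {-24, -21, -18, -17, -14, -10, -4, -2, -1, 1, 3, 5, 7, 10, 14, 16, 18, 20, 27, 29, 38}, so |A + A| = 21. Thus K = 21/6 = 7/2. For comparison, the minimum possible |A + A| over all 6-element sets is 2·6 − 1 = 11 (so min K = 11/6), attained only by arithmetic progressions.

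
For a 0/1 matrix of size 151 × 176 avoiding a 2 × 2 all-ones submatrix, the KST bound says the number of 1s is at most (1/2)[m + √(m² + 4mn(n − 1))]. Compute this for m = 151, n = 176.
z(151, 176; 2, 2) ≤ (1/2)[151 + √(151² + 4·151·176·175)] = (1/2)[151 + √18626001] = 2233.3925

Kővári–Sós–Turán: let r_1, ..., r_151 be the row sums and z = Σ r_i the total number of 1s. Each pair of columns can share at most one row with both entries 1 (else a 2×2 all-ones block appears), so Σ_i C(r_i, 2) ≤ C(176, 2) = 15400. By convexity Σ_i C(r_i, 2) ≥ 151·C(z/151, 2) = z(z − 151)/(2·151), giving z² − 151z − 151·176·175 ≤ 0 and hence z ≤ (1/2)[151 + √(22801 + 4·4650800)] = (1/2)[151 + √18626001] ≈ (1/2)(151 + 4315.7851) = 2233.3925.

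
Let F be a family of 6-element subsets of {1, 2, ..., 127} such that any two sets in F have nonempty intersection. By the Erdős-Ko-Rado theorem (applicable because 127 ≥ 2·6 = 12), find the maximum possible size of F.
max |F| = C(126, 5) = 244222650

The Erdős-Ko-Rado theorem states: for n ≥ 2k, an intersecting family of k-subsets of an n-element set has size at most C(n − 1, k − 1), with equality for 'star' families {A ⊆ [n] : |A| = k, i ∈ A} (fix an element i). For n = 127, k = 6: C(126, 5) = 244222650.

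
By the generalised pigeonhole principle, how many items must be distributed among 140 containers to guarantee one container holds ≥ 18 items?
n = (18 − 1)·140 + 1 = 2381

By the generalised pigeonhole principle, to guarantee some box contains ≥ r objects we need more than (r − 1) · k objects total. Threshold: n = (r − 1) · k + 1. With r = 18 and k = 140: n = 17 · 140 + 1 = 2380 + 1 = 2381. For n = 2380 = 17 · 140, we can put exactly 17 objects in every box, avoiding 18 in any single one — so 2381 is tight.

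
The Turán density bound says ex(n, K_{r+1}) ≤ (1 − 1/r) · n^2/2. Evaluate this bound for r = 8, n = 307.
Turán density bound = (7/8) · 307^2/2 = 659743/16 ≈ 41233.9375

Turán's theorem: ex(n, K_{r+1}) is achieved by the complete r-partite Turán graph T(n, r) with parts as balanced as possible, and is at most (1 − 1/r) · n^2/2. For r = 8, n = 307: the density bound is (7/8) · 94249/2 = 659743/16 ≈ 41233.9375. The integer-valued extremum is e(T(307, 8)) = 41233, which is strictly less than the density bound 659743/16 since 8 ∤ 307 (the parts of T(307, 8) cannot all be equal).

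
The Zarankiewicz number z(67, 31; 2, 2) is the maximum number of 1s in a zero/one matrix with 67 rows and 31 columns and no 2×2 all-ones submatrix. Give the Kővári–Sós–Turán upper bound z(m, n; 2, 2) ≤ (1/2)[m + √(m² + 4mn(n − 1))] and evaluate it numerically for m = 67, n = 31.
z(67, 31; 2, 2) ≤ (1/2)[67 + √(67² + 4·67·31·30)] = (1/2)[67 + √253729] = 285.3576

Kővári–Sós–Turán: let r_1, ..., r_67 be the row sums and z = Σ r_i the total number of 1s. Each pair of columns can share at most one row with both entries 1 (else a 2×2 all-ones block appears), so Σ_i C(r_i, 2) ≤ C(31, 2) = 465. By convexity Σ_i C(r_i, 2) ≥ 67·C(z/67, 2) = z(z − 67)/(2·67), giving z² − 67z − 67·31·30 ≤ 0 and hence z ≤ (1/2)[67 + √(4489 + 4·62310)] = (1/2)[67 + √253729] ≈ (1/2)(67 + 503.7152) = 285.3576.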